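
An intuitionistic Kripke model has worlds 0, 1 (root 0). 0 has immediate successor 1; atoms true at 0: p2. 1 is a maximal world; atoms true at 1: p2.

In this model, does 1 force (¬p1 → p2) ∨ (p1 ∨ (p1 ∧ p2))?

Yes

1 ⊩ (¬p1 → p2) ∨ (p1 ∨ (p1 ∧ p2)) via the disjunct ¬p1 → p2.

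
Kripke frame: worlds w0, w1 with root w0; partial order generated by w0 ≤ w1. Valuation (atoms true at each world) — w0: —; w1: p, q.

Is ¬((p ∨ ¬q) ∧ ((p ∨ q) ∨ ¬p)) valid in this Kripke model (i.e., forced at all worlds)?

Not every world: w0 ⊮ ¬((p ∨ ¬q) ∧ ((p ∨ q) ∨ ¬p)).
w0 ⊮ ¬((p ∨ ¬q) ∧ ((p ∨ q) ∨ ¬p)) since w1 is accessible from w0 and w1 ⊩ (p ∨ ¬q) ∧ ((p ∨ q) ∨ ¬p).
w1 ⊩ (p ∨ ¬q) ∧ ((p ∨ q) ∨ ¬p) since w1 forces both conjuncts.

No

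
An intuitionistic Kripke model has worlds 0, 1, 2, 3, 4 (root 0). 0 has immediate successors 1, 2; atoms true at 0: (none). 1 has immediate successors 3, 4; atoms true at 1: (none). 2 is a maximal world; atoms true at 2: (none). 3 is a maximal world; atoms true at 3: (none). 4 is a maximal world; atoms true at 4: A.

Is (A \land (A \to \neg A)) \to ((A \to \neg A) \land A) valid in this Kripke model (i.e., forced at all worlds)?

Yes

0 \Vdash (A \land (A \to \neg A)) \to ((A \to \neg A) \land A) vacuously: no world accessible from 0 forces the antecedent A \land (A \to \neg A).
Since the root 0 forces (A \land (A \to \neg A)) \to ((A \to \neg A) \land A) and forcing is persistent (monotone upward), every world forces it.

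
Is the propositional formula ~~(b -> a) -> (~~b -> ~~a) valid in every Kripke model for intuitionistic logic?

This is the distribution of double negation over implication, which is intuitionistically derivable.
Assume ~~(b -> a) and ~~b; suppose ~a. Then b -> a would give ~b (by contraposition), contradicting ~~b; so ~(b -> a), contradicting ~~(b -> a). Hence ~~a.

Yes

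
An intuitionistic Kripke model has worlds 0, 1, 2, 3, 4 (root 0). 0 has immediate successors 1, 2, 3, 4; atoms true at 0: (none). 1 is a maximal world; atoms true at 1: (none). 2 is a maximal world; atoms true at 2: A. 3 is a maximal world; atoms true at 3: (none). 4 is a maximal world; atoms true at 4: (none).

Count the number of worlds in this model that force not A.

3

0: does not force it — 0 does not force not A since 2 is accessible from 0 and 2 forces A.
1: forces it.
2: does not force it — 2 does not force not A since 2 is accessible from 2 and 2 forces A.
3: forces it.
4: forces it.
Worlds forcing the formula: {1, 3, 4}.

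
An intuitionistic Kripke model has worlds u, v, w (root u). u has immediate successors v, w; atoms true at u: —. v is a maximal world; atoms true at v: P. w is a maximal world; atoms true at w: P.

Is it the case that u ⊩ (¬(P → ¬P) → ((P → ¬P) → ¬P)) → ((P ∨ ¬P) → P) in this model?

Yes

u ⊩ (¬(P → ¬P) → ((P → ¬P) → ¬P)) → ((P ∨ ¬P) → P): every world accessible from u that forces ¬(P → ¬P) → ((P → ¬P) → ¬P) (namely u, v, w) also forces (P ∨ ¬P) → P.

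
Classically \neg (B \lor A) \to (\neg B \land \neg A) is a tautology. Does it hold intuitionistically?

This is a constructively valid De Morgan direction (negated disjunction to conjunction of negations), which is intuitionistically derivable.
From \neg (B \lor A): if B held then B \lor A would, contradiction — so \neg B; similarly \neg A.

Yes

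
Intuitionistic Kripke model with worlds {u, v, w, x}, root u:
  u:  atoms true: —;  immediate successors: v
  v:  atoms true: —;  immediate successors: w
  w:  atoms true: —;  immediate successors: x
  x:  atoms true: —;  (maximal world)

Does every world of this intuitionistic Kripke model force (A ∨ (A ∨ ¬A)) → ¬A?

u ⊩ (A ∨ (A ∨ ¬A)) → ¬A: every world accessible from u that forces A ∨ (A ∨ ¬A) (namely u, v, w, x) also forces ¬A.
Since the root u forces (A ∨ (A ∨ ¬A)) → ¬A and forcing is persistent (monotone upward), every world forces it.

Yes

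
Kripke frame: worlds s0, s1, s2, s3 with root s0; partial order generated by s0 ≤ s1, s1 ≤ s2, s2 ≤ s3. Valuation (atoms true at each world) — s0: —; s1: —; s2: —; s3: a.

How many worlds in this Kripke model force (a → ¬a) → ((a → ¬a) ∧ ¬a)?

4

s0: forces it.
s1: forces it.
s2: forces it.
s3: forces it.
Worlds forcing the formula: {s0, s1, s2, s3}.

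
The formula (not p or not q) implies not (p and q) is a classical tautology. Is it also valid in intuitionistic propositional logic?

Yes

This is a constructively valid De Morgan direction (disjunction of negations to negated conjunction), which is intuitionistically derivable.
If not p holds at a world then no accessible world forces p, hence none forces p and q; likewise for not q.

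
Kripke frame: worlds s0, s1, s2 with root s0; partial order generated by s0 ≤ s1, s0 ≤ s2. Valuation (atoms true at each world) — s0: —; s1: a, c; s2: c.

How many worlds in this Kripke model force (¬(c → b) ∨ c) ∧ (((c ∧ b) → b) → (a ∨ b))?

1

s0: does not force it — s0 ⊮ (¬(c → b) ∨ c) ∧ (((c ∧ b) → b) → (a ∨ b)) since s0 fails ((c ∧ b) → b) → (a ∨ b).
s1: forces it.
s2: does not force it — s2 ⊮ (¬(c → b) ∨ c) ∧ (((c ∧ b) → b) → (a ∨ b)) since s2 fails ((c ∧ b) → b) → (a ∨ b).
Worlds forcing the formula: {s1}.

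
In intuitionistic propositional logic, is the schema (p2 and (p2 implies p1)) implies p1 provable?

Yes

This is modus ponens in implicational form, which is intuitionistically derivable.
If a world forces p2 and p2 implies p1, then applying the implication at that world (which is accessible from itself) gives p1.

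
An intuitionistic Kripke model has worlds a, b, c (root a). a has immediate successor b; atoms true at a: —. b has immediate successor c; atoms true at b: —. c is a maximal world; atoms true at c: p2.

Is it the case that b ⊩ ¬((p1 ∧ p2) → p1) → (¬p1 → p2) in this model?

Yes

b ⊩ ¬((p1 ∧ p2) → p1) → (¬p1 → p2) vacuously: no world accessible from b forces the antecedent ¬((p1 ∧ p2) → p1).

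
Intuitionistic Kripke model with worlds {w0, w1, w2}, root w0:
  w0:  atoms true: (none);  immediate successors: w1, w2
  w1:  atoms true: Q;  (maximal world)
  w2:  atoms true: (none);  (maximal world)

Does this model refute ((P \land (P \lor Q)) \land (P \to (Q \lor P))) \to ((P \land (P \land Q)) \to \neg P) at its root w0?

w0 \Vdash ((P \land (P \lor Q)) \land (P \to (Q \lor P))) \to ((P \land (P \land Q)) \to \neg P) vacuously: no world accessible from w0 forces the antecedent (P \land (P \lor Q)) \land (P \to (Q \lor P)).
So the root w0 forces ((P \land (P \lor Q)) \land (P \to (Q \lor P))) \to ((P \land (P \land Q)) \to \neg P); the model is not a countermodel.

No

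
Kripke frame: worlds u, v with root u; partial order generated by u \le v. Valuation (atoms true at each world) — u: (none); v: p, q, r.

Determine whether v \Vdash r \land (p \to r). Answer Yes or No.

Yes

v \Vdash r \land (p \to r) since v forces both conjuncts.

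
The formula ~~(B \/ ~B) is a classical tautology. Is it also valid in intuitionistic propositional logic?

Yes

This is the double negation of excluded middle, which is intuitionistically derivable.
Assuming ~(B \/ ~B): from B we'd get B \/ ~B, so ~B; but then B \/ ~B again — contradiction. Hence ~~(B \/ ~B).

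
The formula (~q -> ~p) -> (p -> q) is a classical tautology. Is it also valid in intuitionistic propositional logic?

This is the converse of contraposition, which is not intuitionistically valid.
A Kripke countermodel: worlds w0, w1; order generated by w0 <= w1; atoms true at each world — w0:{p}; w1:{p,q}.
w0 ||-/- (~q -> ~p) -> (p -> q): already at w0 itself, w0 ||- ~q -> ~p but w0 ||-/- p -> q.
w0 ||-/- p -> q: already at w0 itself, w0 ||- p but w0 ||-/- q.
w0 lacks atom q, so w0 ||-/- q.
So the root w0 does not force the formula.

No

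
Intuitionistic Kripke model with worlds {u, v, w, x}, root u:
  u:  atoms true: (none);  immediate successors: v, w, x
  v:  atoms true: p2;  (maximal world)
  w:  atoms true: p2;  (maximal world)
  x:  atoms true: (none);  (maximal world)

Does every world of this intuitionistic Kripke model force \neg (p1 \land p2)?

Yes

u \Vdash \neg (p1 \land p2): no world accessible from u forces p1 \land p2.
Since the root u forces \neg (p1 \land p2) and forcing is persistent (monotone upward), every world forces it.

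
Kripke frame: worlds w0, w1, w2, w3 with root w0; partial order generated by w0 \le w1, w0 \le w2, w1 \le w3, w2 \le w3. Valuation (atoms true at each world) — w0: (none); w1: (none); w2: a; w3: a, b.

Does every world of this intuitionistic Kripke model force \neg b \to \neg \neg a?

w0 \Vdash \neg b \to \neg \neg a vacuously: no world accessible from w0 forces the antecedent \neg b.
Since the root w0 forces \neg b \to \neg \neg a and forcing is persistent (monotone upward), every world forces it.

Yes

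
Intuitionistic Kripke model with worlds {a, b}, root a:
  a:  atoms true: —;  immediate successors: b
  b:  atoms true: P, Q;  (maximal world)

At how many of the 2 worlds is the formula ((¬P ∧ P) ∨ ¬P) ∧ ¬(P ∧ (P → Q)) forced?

0

a: does not force it — a ⊮ ((¬P ∧ P) ∨ ¬P) ∧ ¬(P ∧ (P → Q)) since a fails (¬P ∧ P) ∨ ¬P.
b: does not force it — b ⊮ ((¬P ∧ P) ∨ ¬P) ∧ ¬(P ∧ (P → Q)) since b fails (¬P ∧ P) ∨ ¬P.
Worlds forcing the formula: { }.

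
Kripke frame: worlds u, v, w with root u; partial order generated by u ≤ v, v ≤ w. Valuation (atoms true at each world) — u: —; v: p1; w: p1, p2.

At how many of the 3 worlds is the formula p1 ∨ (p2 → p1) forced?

u: forces it.
v: forces it.
w: forces it.
Worlds forcing the formula: {u, v, w}.

3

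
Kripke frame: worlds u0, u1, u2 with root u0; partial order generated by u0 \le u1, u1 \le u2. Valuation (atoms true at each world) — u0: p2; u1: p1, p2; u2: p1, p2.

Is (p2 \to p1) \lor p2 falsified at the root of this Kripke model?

No

u0 \Vdash (p2 \to p1) \lor p2 via the disjunct p2.
So the root u0 forces (p2 \to p1) \lor p2; the model is not a countermodel.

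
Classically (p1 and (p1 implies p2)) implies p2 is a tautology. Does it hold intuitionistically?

Yes

This is modus ponens in implicational form, which is intuitionistically derivable.
If a world forces p1 and p1 implies p2, then applying the implication at that world (which is accessible from itself) gives p2.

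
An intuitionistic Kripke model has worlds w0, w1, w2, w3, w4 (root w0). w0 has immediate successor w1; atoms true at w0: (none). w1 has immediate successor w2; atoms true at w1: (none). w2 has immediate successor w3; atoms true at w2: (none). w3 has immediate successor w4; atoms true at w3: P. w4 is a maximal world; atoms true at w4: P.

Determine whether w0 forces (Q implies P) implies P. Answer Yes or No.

w0 does not force (Q implies P) implies P: already at w0 itself, w0 forces Q implies P but w0 does not force P.
w0 lacks atom P, so w0 does not force P.

No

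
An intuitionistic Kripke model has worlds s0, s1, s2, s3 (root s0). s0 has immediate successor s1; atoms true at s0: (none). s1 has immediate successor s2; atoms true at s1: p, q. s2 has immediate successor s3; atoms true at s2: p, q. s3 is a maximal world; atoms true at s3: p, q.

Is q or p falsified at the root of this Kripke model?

s0 does not force q or p: neither disjunct is forced at s0.
s0 lacks atom q, so s0 does not force q.
So the root s0 does not force q or p; the model is a countermodel.

Yes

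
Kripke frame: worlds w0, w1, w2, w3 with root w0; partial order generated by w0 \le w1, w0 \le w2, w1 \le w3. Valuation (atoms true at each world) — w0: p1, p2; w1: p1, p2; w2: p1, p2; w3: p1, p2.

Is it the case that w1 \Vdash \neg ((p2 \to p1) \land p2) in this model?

w1 \nVdash \neg ((p2 \to p1) \land p2) since w1 is accessible from w1 and w1 \Vdash (p2 \to p1) \land p2.
w1 \Vdash (p2 \to p1) \land p2 since w1 forces both conjuncts.

No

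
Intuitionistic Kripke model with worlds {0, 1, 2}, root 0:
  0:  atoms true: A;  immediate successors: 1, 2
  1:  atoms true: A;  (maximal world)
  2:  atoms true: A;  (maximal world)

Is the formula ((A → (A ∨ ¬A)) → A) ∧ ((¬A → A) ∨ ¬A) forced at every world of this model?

Yes

0 ⊩ ((A → (A ∨ ¬A)) → A) ∧ ((¬A → A) ∨ ¬A) since 0 forces both conjuncts.
Since the root 0 forces ((A → (A ∨ ¬A)) → A) ∧ ((¬A → A) ∨ ¬A) and forcing is persistent (monotone upward), every world forces it.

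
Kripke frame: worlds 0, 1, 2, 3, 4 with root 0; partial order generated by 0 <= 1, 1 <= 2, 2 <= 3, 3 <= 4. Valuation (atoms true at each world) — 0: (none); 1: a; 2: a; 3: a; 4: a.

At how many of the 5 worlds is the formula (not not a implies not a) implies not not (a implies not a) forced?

0: forces it.
1: forces it.
2: forces it.
3: forces it.
4: forces it.
Worlds forcing the formula: {0, 1, 2, 3, 4}.

5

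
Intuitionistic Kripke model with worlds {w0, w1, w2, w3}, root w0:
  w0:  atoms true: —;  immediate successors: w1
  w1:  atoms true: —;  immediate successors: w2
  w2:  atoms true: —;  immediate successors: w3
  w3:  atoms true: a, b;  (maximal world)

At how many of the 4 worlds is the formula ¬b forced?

0

w0: does not force it — w0 ⊮ ¬b since w3 is accessible from w0 and w3 ⊩ b.
w1: does not force it — w1 ⊮ ¬b since w3 is accessible from w1 and w3 ⊩ b.
w2: does not force it — w2 ⊮ ¬b since w3 is accessible from w2 and w3 ⊩ b.
w3: does not force it.
Worlds forcing the formula: { }.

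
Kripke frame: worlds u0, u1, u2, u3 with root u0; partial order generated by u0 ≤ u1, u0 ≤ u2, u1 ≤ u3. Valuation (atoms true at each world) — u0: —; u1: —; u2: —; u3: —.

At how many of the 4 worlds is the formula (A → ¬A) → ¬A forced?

u0: forces it.
u1: forces it.
u2: forces it.
u3: forces it.
Worlds forcing the formula: {u0, u1, u2, u3}.

4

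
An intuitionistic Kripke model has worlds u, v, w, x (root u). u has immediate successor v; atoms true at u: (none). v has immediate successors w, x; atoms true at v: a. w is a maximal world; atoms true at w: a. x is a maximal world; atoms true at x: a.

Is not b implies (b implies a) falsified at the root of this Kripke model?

u forces not b implies (b implies a): every world accessible from u that forces not b (namely u, v, w, x) also forces b implies a.
So the root u forces not b implies (b implies a); the model is not a countermodel.

No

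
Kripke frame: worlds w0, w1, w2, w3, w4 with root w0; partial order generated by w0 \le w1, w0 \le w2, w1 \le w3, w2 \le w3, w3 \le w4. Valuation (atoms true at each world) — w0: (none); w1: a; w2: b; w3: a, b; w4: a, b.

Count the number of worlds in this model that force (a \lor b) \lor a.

4

w0: does not force it — w0 \nVdash (a \lor b) \lor a: neither disjunct is forced at w0.
w1: forces it.
w2: forces it.
w3: forces it.
w4: forces it.
Worlds forcing the formula: {w1, w2, w3, w4}.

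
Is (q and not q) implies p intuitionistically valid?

This is an instance of ex falso quodlibet, which is intuitionistically derivable.
No world can force both q and not q, so the antecedent q and not q is never forced and the implication holds vacuously at every world.

Yes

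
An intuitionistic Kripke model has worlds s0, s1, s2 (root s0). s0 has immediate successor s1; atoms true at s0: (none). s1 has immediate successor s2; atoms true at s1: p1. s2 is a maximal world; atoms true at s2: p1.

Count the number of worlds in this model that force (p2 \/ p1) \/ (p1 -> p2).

2

s0: does not force it — s0 ||-/- (p2 \/ p1) \/ (p1 -> p2): neither disjunct is forced at s0.
s1: forces it.
s2: forces it.
Worlds forcing the formula: {s1, s2}.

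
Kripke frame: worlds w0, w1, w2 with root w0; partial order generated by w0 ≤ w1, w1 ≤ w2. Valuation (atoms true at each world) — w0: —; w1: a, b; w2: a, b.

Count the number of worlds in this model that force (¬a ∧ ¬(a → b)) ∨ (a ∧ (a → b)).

w0: does not force it — w0 ⊮ (¬a ∧ ¬(a → b)) ∨ (a ∧ (a → b)): neither disjunct is forced at w0.
w1: forces it.
w2: forces it.
Worlds forcing the formula: {w1, w2}.

2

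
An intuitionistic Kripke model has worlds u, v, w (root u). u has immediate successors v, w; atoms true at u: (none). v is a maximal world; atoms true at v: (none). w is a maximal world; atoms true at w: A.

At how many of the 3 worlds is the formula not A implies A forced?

u: does not force it — u does not force not A implies A: at the accessible world v, v forces not A but v does not force A.
v: does not force it — v does not force not A implies A: already at v itself, v forces not A but v does not force A.
w: forces it.
Worlds forcing the formula: {w}.

1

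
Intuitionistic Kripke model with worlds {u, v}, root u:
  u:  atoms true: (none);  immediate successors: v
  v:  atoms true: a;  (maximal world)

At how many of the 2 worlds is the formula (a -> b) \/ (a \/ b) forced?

u: does not force it — u ||-/- (a -> b) \/ (a \/ b): neither disjunct is forced at u.
v: forces it.
Worlds forcing the formula: {v}.

1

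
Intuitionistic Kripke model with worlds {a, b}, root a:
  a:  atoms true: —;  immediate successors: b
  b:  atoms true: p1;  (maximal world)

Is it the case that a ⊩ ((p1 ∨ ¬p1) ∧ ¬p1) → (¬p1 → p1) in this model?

a ⊩ ((p1 ∨ ¬p1) ∧ ¬p1) → (¬p1 → p1) vacuously: no world accessible from a forces the antecedent (p1 ∨ ¬p1) ∧ ¬p1.

Yes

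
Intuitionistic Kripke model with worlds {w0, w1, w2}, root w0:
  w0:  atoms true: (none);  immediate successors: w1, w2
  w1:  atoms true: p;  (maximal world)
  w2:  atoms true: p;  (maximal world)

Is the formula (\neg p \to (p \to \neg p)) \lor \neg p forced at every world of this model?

Yes

w0 \Vdash (\neg p \to (p \to \neg p)) \lor \neg p via the disjunct \neg p \to (p \to \neg p).
Since the root w0 forces (\neg p \to (p \to \neg p)) \lor \neg p and forcing is persistent (monotone upward), every world forces it.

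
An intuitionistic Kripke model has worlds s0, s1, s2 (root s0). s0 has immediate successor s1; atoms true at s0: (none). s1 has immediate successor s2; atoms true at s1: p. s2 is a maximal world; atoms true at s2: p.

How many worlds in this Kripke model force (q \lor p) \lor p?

s0: does not force it — s0 \nVdash (q \lor p) \lor p: neither disjunct is forced at s0.
s1: forces it.
s2: forces it.
Worlds forcing the formula: {s1, s2}.

2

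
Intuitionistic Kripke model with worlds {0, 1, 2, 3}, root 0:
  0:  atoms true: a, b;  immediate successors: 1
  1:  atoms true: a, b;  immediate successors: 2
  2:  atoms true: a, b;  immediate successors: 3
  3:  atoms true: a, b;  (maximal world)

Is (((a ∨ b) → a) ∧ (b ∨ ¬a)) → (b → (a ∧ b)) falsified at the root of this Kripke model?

0 ⊩ (((a ∨ b) → a) ∧ (b ∨ ¬a)) → (b → (a ∧ b)): every world accessible from 0 that forces ((a ∨ b) → a) ∧ (b ∨ ¬a) (namely 0, 1, 2, 3) also forces b → (a ∧ b).
So the root 0 forces (((a ∨ b) → a) ∧ (b ∨ ¬a)) → (b → (a ∧ b)); the model is not a countermodel.

No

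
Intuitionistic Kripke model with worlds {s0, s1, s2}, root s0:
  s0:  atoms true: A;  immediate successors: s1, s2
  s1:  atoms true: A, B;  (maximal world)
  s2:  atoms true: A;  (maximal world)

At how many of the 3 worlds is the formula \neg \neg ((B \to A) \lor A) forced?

3

s0: forces it.
s1: forces it.
s2: forces it.
Worlds forcing the formula: {s0, s1, s2}.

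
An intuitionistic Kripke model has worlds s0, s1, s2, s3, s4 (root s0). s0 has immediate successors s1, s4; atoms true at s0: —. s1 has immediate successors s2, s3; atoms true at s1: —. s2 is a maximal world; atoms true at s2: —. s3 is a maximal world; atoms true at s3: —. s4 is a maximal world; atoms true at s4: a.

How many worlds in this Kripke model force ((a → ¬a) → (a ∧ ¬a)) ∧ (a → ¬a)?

s0: does not force it — s0 ⊮ ((a → ¬a) → (a ∧ ¬a)) ∧ (a → ¬a) since s0 fails (a → ¬a) → (a ∧ ¬a).
s1: does not force it — s1 ⊮ ((a → ¬a) → (a ∧ ¬a)) ∧ (a → ¬a) since s1 fails (a → ¬a) → (a ∧ ¬a).
s2: does not force it.
s3: does not force it.
s4: does not force it.
Worlds forcing the formula: { }.

0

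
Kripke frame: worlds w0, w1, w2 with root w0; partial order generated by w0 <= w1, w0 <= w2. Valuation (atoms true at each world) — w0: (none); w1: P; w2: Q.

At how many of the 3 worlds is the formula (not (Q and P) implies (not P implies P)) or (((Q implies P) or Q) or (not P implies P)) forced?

w0: does not force it — w0 does not force (not (Q and P) implies (not P implies P)) or (((Q implies P) or Q) or (not P implies P)): neither disjunct is forced at w0.
w1: forces it.
w2: forces it.
Worlds forcing the formula: {w1, w2}.

2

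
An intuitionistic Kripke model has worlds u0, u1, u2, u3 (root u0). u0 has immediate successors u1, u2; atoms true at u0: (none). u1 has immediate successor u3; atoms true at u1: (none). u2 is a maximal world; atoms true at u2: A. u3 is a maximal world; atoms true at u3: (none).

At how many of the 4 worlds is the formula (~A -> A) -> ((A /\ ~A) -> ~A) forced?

u0: forces it.
u1: forces it.
u2: forces it.
u3: forces it.
Worlds forcing the formula: {u0, u1, u2, u3}.

4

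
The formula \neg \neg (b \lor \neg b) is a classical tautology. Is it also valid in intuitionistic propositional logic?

Yes

This is the double negation of excluded middle, which is intuitionistically derivable.
Assuming \neg (b \lor \neg b): from b we'd get b \lor \neg b, so \neg b; but then b \lor \neg b again — contradiction. Hence \neg \neg (b \lor \neg b).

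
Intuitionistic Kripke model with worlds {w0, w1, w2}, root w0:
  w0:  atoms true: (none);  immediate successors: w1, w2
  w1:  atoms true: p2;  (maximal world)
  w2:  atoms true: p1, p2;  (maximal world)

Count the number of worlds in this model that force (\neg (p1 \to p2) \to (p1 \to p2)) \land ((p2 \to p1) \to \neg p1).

w0: does not force it — w0 \nVdash (\neg (p1 \to p2) \to (p1 \to p2)) \land ((p2 \to p1) \to \neg p1) since w0 fails (p2 \to p1) \to \neg p1.
w1: forces it.
w2: does not force it — w2 \nVdash (\neg (p1 \to p2) \to (p1 \to p2)) \land ((p2 \to p1) \to \neg p1) since w2 fails (p2 \to p1) \to \neg p1.
Worlds forcing the formula: {w1}.

1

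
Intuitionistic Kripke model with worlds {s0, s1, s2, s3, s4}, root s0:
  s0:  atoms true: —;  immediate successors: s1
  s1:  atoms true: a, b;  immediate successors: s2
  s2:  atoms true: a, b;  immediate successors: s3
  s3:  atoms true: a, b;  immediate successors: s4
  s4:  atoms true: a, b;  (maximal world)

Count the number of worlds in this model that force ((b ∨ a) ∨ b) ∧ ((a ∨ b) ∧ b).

s0: does not force it — s0 ⊮ ((b ∨ a) ∨ b) ∧ ((a ∨ b) ∧ b) since s0 fails (b ∨ a) ∨ b.
s1: forces it.
s2: forces it.
s3: forces it.
s4: forces it.
Worlds forcing the formula: {s1, s2, s3, s4}.

4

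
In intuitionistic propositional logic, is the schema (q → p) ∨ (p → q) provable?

No

This is the Gödel–Dummett linearity axiom, which is not intuitionistically valid.
A Kripke countermodel: worlds u, v, w; order generated by u ≤ v, u ≤ w; atoms true at each world — u:{}; v:{q}; w:{p}.
u ⊮ (q → p) ∨ (p → q): neither disjunct is forced at u.
u ⊮ q → p: at the accessible world v, v ⊩ q but v ⊮ p.
v lacks atom p, so v ⊮ p.
So the root u does not force the formula.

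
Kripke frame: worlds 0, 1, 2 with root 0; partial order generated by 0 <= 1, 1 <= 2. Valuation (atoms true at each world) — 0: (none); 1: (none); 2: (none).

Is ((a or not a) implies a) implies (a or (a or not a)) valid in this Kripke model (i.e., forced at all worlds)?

0 forces ((a or not a) implies a) implies (a or (a or not a)) vacuously: no world accessible from 0 forces the antecedent (a or not a) implies a.
Since the root 0 forces ((a or not a) implies a) implies (a or (a or not a)) and forcing is persistent (monotone upward), every world forces it.

Yes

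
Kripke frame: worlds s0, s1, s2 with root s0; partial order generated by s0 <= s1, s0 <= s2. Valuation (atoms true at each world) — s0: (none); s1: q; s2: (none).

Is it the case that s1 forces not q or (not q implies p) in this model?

s1 forces not q or (not q implies p) via the disjunct not q implies p.

Yes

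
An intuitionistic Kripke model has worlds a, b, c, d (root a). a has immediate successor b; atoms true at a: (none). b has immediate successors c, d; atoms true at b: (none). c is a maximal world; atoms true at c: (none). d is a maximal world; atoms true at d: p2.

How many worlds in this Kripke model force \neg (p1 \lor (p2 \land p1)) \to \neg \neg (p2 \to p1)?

1

a: does not force it — a \nVdash \neg (p1 \lor (p2 \land p1)) \to \neg \neg (p2 \to p1): already at a itself, a \Vdash \neg (p1 \lor (p2 \land p1)) but a \nVdash \neg \neg (p2 \to p1).
b: does not force it.
c: forces it.
d: does not force it.
Worlds forcing the formula: {c}.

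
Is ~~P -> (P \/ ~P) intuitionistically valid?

This is a variant of double-negation elimination (deriving excluded middle from double negation), which is not intuitionistically valid.
A Kripke countermodel: worlds w0, w1; order generated by w0 <= w1; atoms true at each world — w0:{}; w1:{P}.
w0 ||-/- ~~P -> (P \/ ~P): already at w0 itself, w0 ||- ~~P but w0 ||-/- P \/ ~P.
w0 ||-/- P \/ ~P: neither disjunct is forced at w0.
w0 lacks atom P, so w0 ||-/- P.
So the root w0 does not force the formula.

No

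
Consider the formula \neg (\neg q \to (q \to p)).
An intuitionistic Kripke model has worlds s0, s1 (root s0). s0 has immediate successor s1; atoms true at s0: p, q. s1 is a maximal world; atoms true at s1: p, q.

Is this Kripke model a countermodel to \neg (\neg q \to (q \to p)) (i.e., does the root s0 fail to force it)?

s0 \nVdash \neg (\neg q \to (q \to p)) since s0 is accessible from s0 and s0 \Vdash \neg q \to (q \to p).
s0 \Vdash \neg q \to (q \to p) vacuously: no world accessible from s0 forces the antecedent \neg q.
So the root s0 does not force \neg (\neg q \to (q \to p)); the model is a countermodel.

Yes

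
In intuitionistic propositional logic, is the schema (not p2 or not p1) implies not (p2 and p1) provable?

This is a constructively valid De Morgan direction (disjunction of negations to negated conjunction), which is intuitionistically derivable.
If not p2 holds at a world then no accessible world forces p2, hence none forces p2 and p1; likewise for not p1.

Yes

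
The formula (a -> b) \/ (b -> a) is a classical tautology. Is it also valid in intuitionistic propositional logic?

No

This is the Gödel–Dummett linearity axiom, which is not intuitionistically valid.
A Kripke countermodel: worlds w0, w1, w2; order generated by w0 <= w1, w0 <= w2; atoms true at each world — w0:{}; w1:{a}; w2:{b}.
w0 ||-/- (a -> b) \/ (b -> a): neither disjunct is forced at w0.
w0 ||-/- a -> b: at the accessible world w1, w1 ||- a but w1 ||-/- b.
w1 lacks atom b, so w1 ||-/- b.
So the root w0 does not force the formula.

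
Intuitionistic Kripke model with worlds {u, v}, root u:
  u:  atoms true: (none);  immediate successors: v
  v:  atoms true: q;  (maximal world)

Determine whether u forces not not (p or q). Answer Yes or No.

u forces not not (p or q): no world accessible from u forces not (p or q).

Yes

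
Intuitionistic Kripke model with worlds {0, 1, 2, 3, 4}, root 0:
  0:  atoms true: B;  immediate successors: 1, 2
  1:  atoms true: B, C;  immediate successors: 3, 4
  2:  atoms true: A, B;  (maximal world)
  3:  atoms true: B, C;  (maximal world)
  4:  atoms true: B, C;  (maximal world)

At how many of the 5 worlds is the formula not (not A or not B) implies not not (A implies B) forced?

0: forces it.
1: forces it.
2: forces it.
3: forces it.
4: forces it.
Worlds forcing the formula: {0, 1, 2, 3, 4}.

5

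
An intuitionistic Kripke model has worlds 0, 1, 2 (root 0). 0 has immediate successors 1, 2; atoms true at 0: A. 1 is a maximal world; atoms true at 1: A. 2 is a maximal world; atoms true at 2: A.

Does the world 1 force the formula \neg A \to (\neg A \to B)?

1 \Vdash \neg A \to (\neg A \to B) vacuously: no world accessible from 1 forces the antecedent \neg A.

Yes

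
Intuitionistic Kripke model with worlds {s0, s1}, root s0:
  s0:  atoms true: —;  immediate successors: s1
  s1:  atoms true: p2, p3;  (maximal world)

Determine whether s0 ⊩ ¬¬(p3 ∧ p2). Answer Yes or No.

Yes

s0 ⊩ ¬¬(p3 ∧ p2): no world accessible from s0 forces ¬(p3 ∧ p2).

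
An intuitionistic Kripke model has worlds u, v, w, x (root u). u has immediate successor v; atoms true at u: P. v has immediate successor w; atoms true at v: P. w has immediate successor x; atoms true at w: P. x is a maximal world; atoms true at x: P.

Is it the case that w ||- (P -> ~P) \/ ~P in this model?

No

w ||-/- (P -> ~P) \/ ~P: neither disjunct is forced at w.
w ||-/- P -> ~P: already at w itself, w ||- P but w ||-/- ~P.
w ||-/- ~P since w is accessible from w and w ||- P.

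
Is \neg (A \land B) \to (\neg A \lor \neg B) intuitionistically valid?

This is the constructively invalid direction of De Morgan's law for conjunction, which is not intuitionistically valid.
A Kripke countermodel: worlds u, v, w; order generated by u \le v, u \le w; atoms true at each world — u:{}; v:{A}; w:{B}.
u \nVdash \neg (A \land B) \to (\neg A \lor \neg B): already at u itself, u \Vdash \neg (A \land B) but u \nVdash \neg A \lor \neg B.
u \nVdash \neg A \lor \neg B: neither disjunct is forced at u.
u \nVdash \neg A since v is accessible from u and v \Vdash A.
So the root u does not force the formula.

No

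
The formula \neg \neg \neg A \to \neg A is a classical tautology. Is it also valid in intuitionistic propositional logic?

Yes

This is triple-negation reduction, which is intuitionistically derivable.
Assume \neg \neg \neg A and suppose A. Then \neg \neg A (double-negation introduction), contradicting \neg \neg \neg A. So \neg A.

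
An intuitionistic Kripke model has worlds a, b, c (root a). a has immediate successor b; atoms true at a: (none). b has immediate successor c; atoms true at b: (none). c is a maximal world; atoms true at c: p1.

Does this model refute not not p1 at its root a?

a forces not not p1: no world accessible from a forces not p1.
So the root a forces not not p1; the model is not a countermodel.

No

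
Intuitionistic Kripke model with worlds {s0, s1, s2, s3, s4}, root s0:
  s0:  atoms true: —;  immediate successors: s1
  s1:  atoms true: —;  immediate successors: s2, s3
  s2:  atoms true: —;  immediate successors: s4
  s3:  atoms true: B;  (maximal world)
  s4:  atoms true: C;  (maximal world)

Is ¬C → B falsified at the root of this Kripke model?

No

s0 ⊩ ¬C → B: every world accessible from s0 that forces ¬C (namely s3) also forces B.
So the root s0 forces ¬C → B; the model is not a countermodel.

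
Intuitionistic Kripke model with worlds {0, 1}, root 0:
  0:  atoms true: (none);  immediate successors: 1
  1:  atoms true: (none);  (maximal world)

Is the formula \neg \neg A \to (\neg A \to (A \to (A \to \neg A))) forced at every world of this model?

Yes

0 \Vdash \neg \neg A \to (\neg A \to (A \to (A \to \neg A))) vacuously: no world accessible from 0 forces the antecedent \neg \neg A.
Since the root 0 forces \neg \neg A \to (\neg A \to (A \to (A \to \neg A))) and forcing is persistent (monotone upward), every world forces it.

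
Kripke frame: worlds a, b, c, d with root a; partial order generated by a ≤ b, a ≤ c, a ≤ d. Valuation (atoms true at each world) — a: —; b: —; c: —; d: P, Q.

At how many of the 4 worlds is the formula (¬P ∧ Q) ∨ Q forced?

a: does not force it — a ⊮ (¬P ∧ Q) ∨ Q: neither disjunct is forced at a.
b: does not force it — b ⊮ (¬P ∧ Q) ∨ Q: neither disjunct is forced at b.
c: does not force it — c ⊮ (¬P ∧ Q) ∨ Q: neither disjunct is forced at c.
d: forces it.
Worlds forcing the formula: {d}.

1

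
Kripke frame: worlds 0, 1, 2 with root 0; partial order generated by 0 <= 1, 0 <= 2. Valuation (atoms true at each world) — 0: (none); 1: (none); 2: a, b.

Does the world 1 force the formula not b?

1 forces not b: no world accessible from 1 forces b.

Yes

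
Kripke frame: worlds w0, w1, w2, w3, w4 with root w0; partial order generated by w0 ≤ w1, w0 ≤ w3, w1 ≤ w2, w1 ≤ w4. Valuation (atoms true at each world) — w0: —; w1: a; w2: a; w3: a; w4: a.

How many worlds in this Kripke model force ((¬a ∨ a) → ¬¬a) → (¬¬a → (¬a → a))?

5

w0: forces it.
w1: forces it.
w2: forces it.
w3: forces it.
w4: forces it.
Worlds forcing the formula: {w0, w1, w2, w3, w4}.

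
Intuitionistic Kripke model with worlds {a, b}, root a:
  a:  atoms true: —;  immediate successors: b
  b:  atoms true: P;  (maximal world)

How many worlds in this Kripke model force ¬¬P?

2

a: forces it.
b: forces it.
Worlds forcing the formula: {a, b}.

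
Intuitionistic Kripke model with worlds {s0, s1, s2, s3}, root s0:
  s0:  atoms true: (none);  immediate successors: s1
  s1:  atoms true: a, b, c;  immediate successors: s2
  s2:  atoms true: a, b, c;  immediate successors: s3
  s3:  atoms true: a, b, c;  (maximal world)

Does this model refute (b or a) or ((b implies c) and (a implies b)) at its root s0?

No

s0 forces (b or a) or ((b implies c) and (a implies b)) via the disjunct (b implies c) and (a implies b).
So the root s0 forces (b or a) or ((b implies c) and (a implies b)); the model is not a countermodel.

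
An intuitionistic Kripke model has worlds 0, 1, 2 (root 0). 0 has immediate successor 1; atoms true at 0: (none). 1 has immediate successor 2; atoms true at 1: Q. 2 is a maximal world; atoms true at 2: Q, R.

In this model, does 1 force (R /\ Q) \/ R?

1 ||-/- (R /\ Q) \/ R: neither disjunct is forced at 1.
1 ||-/- R /\ Q since 1 fails R.

No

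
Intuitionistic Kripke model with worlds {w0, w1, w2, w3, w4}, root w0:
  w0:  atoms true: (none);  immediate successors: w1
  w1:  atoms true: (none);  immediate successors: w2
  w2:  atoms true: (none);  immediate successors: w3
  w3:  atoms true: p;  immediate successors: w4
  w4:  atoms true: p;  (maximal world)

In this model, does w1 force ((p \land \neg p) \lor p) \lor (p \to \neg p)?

No

w1 \nVdash ((p \land \neg p) \lor p) \lor (p \to \neg p): neither disjunct is forced at w1.
w1 \nVdash (p \land \neg p) \lor p: neither disjunct is forced at w1.
w1 \nVdash p \land \neg p since w1 fails p.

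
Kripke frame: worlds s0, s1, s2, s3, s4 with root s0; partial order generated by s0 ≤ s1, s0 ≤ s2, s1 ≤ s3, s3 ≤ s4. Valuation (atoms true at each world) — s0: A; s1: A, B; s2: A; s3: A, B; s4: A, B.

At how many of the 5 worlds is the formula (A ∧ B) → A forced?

5

s0: forces it.
s1: forces it.
s2: forces it.
s3: forces it.
s4: forces it.
Worlds forcing the formula: {s0, s1, s2, s3, s4}.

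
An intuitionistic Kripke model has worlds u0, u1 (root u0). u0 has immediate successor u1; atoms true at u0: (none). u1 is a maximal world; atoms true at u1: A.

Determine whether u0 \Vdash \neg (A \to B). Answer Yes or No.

u0 \Vdash \neg (A \to B): no world accessible from u0 forces A \to B.

Yes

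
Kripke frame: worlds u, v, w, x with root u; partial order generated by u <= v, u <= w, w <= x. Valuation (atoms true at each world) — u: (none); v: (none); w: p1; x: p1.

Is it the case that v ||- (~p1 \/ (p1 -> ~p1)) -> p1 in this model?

No

v ||-/- (~p1 \/ (p1 -> ~p1)) -> p1: already at v itself, v ||- ~p1 \/ (p1 -> ~p1) but v ||-/- p1.
v lacks atom p1, so v ||-/- p1.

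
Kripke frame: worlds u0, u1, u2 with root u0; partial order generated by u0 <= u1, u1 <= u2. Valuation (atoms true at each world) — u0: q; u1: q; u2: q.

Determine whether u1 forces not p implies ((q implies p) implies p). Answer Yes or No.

u1 forces not p implies ((q implies p) implies p): every world accessible from u1 that forces not p (namely u1, u2) also forces (q implies p) implies p.

Yes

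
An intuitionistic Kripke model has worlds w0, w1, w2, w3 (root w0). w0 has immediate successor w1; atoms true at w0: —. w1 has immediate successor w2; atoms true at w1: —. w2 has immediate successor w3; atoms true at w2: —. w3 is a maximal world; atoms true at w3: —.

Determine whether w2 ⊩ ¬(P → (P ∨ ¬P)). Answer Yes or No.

w2 ⊮ ¬(P → (P ∨ ¬P)) since w2 is accessible from w2 and w2 ⊩ P → (P ∨ ¬P).
w2 ⊩ P → (P ∨ ¬P) vacuously: no world accessible from w2 forces the antecedent P.

No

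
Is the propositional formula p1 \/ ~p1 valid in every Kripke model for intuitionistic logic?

This is the law of excluded middle, which is not intuitionistically valid.
A Kripke countermodel: worlds s0, s1; order generated by s0 <= s1; atoms true at each world — s0:{}; s1:{p1}.
s0 ||-/- p1 \/ ~p1: neither disjunct is forced at s0.
s0 lacks atom p1, so s0 ||-/- p1.
So the root s0 does not force the formula.

No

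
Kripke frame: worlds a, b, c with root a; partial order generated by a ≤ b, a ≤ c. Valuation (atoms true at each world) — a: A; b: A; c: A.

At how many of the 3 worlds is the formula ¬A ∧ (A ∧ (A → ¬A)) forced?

a: does not force it — a ⊮ ¬A ∧ (A ∧ (A → ¬A)) since a fails ¬A.
b: does not force it — b ⊮ ¬A ∧ (A ∧ (A → ¬A)) since b fails ¬A.
c: does not force it.
Worlds forcing the formula: { }.

0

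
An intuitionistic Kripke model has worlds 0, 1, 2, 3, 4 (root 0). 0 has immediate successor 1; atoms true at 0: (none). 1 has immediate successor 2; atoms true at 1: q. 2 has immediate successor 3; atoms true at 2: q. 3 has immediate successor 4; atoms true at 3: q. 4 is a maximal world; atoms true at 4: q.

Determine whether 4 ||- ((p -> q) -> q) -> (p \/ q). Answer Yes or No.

Yes

4 ||- ((p -> q) -> q) -> (p \/ q): every world accessible from 4 that forces (p -> q) -> q (namely 4) also forces p \/ q.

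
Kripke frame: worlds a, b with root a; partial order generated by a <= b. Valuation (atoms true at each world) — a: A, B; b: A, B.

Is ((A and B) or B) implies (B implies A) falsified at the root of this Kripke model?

No

a forces ((A and B) or B) implies (B implies A): every world accessible from a that forces (A and B) or B (namely a, b) also forces B implies A.
So the root a forces ((A and B) or B) implies (B implies A); the model is not a countermodel.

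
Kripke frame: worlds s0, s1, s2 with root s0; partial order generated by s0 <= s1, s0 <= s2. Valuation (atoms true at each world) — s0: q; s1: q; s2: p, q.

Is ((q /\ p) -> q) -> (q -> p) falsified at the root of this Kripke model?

Yes

s0 ||-/- ((q /\ p) -> q) -> (q -> p): already at s0 itself, s0 ||- (q /\ p) -> q but s0 ||-/- q -> p.
s0 ||-/- q -> p: already at s0 itself, s0 ||- q but s0 ||-/- p.
s0 lacks atom p, so s0 ||-/- p.
So the root s0 does not force ((q /\ p) -> q) -> (q -> p); the model is a countermodel.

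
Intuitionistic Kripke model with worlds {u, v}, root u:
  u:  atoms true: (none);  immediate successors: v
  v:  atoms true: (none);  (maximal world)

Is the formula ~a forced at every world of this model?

Yes

u ||- ~a: no world accessible from u forces a.
Since the root u forces ~a and forcing is persistent (monotone upward), every world forces it.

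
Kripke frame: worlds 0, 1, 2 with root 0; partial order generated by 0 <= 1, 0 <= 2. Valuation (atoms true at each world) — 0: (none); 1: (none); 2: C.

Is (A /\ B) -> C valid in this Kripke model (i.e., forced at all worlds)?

Yes

0 ||- (A /\ B) -> C vacuously: no world accessible from 0 forces the antecedent A /\ B.
Since the root 0 forces (A /\ B) -> C and forcing is persistent (monotone upward), every world forces it.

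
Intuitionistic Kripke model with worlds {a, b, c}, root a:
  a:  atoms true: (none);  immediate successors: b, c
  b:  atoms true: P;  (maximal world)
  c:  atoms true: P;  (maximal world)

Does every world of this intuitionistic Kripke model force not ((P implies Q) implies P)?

No

Not every world: a does not force not ((P implies Q) implies P).
a does not force not ((P implies Q) implies P) since a is accessible from a and a forces (P implies Q) implies P.
a forces (P implies Q) implies P vacuously: no world accessible from a forces the antecedent P implies Q.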